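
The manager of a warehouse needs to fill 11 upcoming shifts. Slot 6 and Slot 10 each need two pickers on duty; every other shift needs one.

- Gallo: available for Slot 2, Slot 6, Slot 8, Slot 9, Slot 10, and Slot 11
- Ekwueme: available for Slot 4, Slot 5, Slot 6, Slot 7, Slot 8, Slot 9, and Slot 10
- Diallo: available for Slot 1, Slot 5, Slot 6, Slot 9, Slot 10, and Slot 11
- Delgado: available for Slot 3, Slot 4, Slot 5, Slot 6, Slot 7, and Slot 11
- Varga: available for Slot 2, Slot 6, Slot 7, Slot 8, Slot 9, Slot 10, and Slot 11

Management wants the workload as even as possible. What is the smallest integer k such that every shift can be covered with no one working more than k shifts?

3

With 5 pickers and 13 worker-slots to fill, someone must work at least ⌈13/5⌉ = 3 shifts, so k ≥ 3.
k = 3 works: Slot 1→Diallo, Slot 2→Gallo, Slot 3→Delgado, Slot 4→Ekwueme, Slot 5→Ekwueme, Slot 6→Delgado+Varga, Slot 7→Ekwueme, Slot 8→Gallo, Slot 9→Gallo, Slot 10→Diallo+Varga, Slot 11→Diallo.
Loads: Gallo 3, Ekwueme 3, Diallo 3, Delgado 2, Varga 2 — all ≤ 3.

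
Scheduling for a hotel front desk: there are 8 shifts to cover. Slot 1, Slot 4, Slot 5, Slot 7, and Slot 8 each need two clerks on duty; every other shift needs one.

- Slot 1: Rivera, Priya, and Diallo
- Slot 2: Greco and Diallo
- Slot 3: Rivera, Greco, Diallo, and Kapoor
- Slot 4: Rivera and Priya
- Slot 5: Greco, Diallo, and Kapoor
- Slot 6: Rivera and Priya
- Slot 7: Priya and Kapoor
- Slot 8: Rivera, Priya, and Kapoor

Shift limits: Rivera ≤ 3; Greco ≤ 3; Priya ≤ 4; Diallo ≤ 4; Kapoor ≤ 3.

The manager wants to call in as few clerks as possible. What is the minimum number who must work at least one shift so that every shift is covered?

4

13 slots to fill and no one can take more than 4, so at least ⌈13/4⌉ = 4 clerks are needed.
Rivera, Greco, Priya, and Kapoor alone can cover everything: Slot 1→Rivera+Priya, Slot 2→Greco, Slot 3→Greco, Slot 4→Rivera+Priya, Slot 5→Greco+Kapoor, Slot 6→Rivera, Slot 7→Priya+Kapoor, Slot 8→Priya+Kapoor.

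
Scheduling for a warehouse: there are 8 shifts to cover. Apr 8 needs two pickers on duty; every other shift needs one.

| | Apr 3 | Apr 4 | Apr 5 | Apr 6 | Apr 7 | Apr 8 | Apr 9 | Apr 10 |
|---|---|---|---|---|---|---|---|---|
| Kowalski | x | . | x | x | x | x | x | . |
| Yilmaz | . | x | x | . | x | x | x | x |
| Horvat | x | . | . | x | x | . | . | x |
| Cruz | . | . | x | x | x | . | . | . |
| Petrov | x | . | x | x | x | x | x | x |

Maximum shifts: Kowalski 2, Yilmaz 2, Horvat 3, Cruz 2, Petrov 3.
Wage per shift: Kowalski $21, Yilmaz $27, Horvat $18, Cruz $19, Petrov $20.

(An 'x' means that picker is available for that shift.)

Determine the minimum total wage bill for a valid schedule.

Apr 4 can only be covered by Yilmaz, so that assignment is forced.
Picking the cheapest available picker for each shift independently would cost $179, but that ignores the shift limits.
An optimal schedule: Apr 3→Horvat, Apr 4→Yilmaz, Apr 5→Cruz, Apr 6→Horvat, Apr 7→Cruz, Apr 8→Petrov+Kowalski, Apr 9→Petrov, Apr 10→Horvat.
Total: 18 + 27 + 19 + 18 + 19 + 20 + 21 + 20 + 18 = $180.

$180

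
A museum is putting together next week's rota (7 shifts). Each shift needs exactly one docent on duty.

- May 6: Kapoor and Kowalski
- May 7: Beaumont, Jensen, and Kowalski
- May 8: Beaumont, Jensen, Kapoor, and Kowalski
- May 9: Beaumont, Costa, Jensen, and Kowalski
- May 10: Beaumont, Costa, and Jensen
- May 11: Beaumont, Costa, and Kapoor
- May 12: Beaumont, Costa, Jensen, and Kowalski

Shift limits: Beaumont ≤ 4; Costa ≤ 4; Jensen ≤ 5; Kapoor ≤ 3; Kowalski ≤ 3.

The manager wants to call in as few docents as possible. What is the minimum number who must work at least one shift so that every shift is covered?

2

7 slots to fill and no one can take more than 5, so at least ⌈7/5⌉ = 2 docents are needed.
Beaumont and Kapoor alone can cover everything: May 6→Kapoor, May 7→Beaumont, May 8→Kapoor, May 9→Beaumont, May 10→Beaumont, May 11→Kapoor, May 12→Beaumont.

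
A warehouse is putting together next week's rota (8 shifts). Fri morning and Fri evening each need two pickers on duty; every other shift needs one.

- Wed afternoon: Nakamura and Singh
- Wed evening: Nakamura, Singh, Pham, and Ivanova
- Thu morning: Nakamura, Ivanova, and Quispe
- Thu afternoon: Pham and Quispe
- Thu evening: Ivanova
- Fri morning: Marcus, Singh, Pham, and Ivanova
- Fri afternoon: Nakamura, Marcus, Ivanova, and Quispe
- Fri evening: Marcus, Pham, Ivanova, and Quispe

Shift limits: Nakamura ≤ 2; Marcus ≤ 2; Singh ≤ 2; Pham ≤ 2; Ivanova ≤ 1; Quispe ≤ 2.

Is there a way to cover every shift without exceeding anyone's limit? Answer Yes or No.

Yes

Thu evening can only be covered by Ivanova, so that assignment is forced.
One valid schedule: Wed afternoon→Nakamura, Wed evening→Singh, Thu morning→Nakamura, Thu afternoon→Pham, Thu evening→Ivanova, Fri morning→Marcus+Singh, Fri afternoon→Marcus, Fri evening→Pham+Quispe.
Loads: Nakamura 2/2, Marcus 2/2, Singh 2/2, Pham 2/2, Ivanova 1/1, Quispe 1/2 — all within limits.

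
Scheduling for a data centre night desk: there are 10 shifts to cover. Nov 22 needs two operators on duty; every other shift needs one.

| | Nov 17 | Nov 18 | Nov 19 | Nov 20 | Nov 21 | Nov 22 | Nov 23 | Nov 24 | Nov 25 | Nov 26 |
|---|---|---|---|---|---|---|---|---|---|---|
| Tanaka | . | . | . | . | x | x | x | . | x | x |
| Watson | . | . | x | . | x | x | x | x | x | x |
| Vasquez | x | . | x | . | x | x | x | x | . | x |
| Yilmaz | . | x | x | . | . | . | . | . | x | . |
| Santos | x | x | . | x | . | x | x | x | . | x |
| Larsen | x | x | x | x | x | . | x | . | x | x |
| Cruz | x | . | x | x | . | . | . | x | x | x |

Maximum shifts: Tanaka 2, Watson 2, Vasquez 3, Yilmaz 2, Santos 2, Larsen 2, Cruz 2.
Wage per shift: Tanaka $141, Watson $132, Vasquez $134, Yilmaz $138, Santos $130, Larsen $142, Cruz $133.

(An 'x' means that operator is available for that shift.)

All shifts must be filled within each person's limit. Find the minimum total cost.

$1468

Picking the cheapest available operator for each shift independently would cost $1438, but that ignores the shift limits.
An optimal schedule: Nov 17→Cruz, Nov 18→Santos, Nov 19→Yilmaz, Nov 20→Santos, Nov 21→Watson, Nov 22→Watson+Vasquez, Nov 23→Vasquez, Nov 24→Cruz, Nov 25→Yilmaz, Nov 26→Vasquez.
Total: 133 + 130 + 138 + 130 + 132 + 132 + 134 + 134 + 133 + 138 + 134 = $1468.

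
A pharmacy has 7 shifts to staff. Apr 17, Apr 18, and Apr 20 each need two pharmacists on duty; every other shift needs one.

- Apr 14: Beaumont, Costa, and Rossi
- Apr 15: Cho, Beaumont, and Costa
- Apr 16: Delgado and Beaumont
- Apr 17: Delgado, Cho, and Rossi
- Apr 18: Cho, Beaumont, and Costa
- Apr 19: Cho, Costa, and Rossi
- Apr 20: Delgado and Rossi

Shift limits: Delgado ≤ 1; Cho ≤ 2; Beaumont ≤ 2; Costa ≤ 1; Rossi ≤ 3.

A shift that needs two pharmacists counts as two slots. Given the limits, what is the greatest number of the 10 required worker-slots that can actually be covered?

Total capacity across all pharmacists is 1+2+2+1+3 = 9, and 10 slots are needed, so at most 9 can be filled.
An assignment achieving 9: Apr 14→Beaumont, Apr 15→Cho, Apr 16→Delgado, Apr 17→Cho+Rossi, Apr 18→Beaumont+Costa, Apr 19→Rossi, Apr 20→Rossi.
Loads: Delgado 1/1, Cho 2/2, Beaumont 2/2, Costa 1/1, Rossi 3/3.

9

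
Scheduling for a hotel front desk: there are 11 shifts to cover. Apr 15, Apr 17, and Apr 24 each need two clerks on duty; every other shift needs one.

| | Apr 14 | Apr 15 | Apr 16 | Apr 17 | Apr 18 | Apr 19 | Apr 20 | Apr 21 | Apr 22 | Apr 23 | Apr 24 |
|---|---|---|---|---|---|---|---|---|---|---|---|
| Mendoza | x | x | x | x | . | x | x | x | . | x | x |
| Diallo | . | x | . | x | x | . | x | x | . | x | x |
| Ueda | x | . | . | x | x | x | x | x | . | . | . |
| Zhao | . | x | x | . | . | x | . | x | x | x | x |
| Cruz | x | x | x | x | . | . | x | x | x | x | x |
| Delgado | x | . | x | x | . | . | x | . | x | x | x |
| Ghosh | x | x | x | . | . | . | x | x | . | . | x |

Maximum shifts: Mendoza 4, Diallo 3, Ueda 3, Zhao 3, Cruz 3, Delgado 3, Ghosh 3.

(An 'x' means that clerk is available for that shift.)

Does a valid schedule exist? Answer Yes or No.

Yes

One valid schedule: Apr 14→Mendoza, Apr 15→Zhao+Cruz, Apr 16→Mendoza, Apr 17→Ueda+Cruz, Apr 18→Diallo, Apr 19→Mendoza, Apr 20→Diallo, Apr 21→Diallo, Apr 22→Zhao, Apr 23→Mendoza, Apr 24→Zhao+Cruz.
Loads: Mendoza 4/4, Diallo 3/3, Ueda 1/3, Zhao 3/3, Cruz 3/3, Delgado 0/3, Ghosh 0/3 — all within limits.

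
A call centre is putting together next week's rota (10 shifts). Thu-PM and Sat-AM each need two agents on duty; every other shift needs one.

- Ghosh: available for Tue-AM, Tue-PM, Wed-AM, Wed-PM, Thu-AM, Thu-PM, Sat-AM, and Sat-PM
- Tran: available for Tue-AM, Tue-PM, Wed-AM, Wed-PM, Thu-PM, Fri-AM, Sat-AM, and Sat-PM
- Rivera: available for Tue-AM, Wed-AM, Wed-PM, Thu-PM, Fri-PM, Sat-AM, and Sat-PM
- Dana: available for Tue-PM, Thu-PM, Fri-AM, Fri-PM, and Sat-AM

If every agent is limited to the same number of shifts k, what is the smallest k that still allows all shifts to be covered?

With 4 agents and 12 worker-slots to fill, someone must work at least ⌈12/4⌉ = 3 shifts, so k ≥ 3.
k = 3 works: Tue-AM→Ghosh, Tue-PM→Dana, Wed-AM→Ghosh, Wed-PM→Tran, Thu-AM→Ghosh, Thu-PM→Rivera+Dana, Fri-AM→Tran, Fri-PM→Rivera, Sat-AM→Rivera+Dana, Sat-PM→Tran.
Loads: Ghosh 3, Tran 3, Rivera 3, Dana 3 — all ≤ 3.

3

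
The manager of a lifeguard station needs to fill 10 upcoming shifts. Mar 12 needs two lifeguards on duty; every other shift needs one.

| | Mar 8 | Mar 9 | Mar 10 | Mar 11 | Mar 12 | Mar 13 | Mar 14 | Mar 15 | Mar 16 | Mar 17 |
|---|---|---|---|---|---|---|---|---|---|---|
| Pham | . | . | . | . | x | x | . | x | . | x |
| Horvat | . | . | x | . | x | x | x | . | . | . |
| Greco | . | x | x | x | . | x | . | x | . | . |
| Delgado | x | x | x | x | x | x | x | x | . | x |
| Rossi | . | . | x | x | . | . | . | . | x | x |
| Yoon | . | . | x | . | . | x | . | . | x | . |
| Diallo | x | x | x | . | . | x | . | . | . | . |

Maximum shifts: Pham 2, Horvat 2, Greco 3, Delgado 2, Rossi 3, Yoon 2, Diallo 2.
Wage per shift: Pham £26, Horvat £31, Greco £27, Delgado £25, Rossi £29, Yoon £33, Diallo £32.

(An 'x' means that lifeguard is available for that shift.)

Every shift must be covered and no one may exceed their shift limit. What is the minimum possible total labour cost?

Picking the cheapest available lifeguard for each shift independently would cost £280, but that ignores the shift limits.
An optimal schedule: Mar 8→Delgado, Mar 9→Greco, Mar 10→Rossi, Mar 11→Greco, Mar 12→Pham+Horvat, Mar 13→Greco, Mar 14→Delgado, Mar 15→Pham, Mar 16→Rossi, Mar 17→Rossi.
Total: 25 + 27 + 29 + 27 + 26 + 31 + 27 + 25 + 26 + 29 + 29 = £301.

£301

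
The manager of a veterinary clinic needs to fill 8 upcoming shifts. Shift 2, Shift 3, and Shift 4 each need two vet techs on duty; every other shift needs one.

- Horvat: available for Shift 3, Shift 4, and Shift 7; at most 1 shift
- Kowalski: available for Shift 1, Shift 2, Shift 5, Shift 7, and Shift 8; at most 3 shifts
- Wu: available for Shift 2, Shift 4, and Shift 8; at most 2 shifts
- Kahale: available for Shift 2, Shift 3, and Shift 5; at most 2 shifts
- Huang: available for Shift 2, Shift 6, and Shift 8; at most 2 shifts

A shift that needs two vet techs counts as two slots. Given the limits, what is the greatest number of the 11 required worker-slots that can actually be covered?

Total capacity across all vet techs is 1+3+2+2+2 = 10, and 11 slots are needed, so at most 10 can be filled.
An assignment achieving 10: Shift 1→Kowalski, Shift 2→Kahale+Huang, Shift 3→Horvat+Kahale, Shift 4→Wu, Shift 5→Kowalski, Shift 6→Huang, Shift 7→Kowalski, Shift 8→Wu.
Loads: Horvat 1/1, Kowalski 3/3, Wu 2/2, Kahale 2/2, Huang 2/2.

10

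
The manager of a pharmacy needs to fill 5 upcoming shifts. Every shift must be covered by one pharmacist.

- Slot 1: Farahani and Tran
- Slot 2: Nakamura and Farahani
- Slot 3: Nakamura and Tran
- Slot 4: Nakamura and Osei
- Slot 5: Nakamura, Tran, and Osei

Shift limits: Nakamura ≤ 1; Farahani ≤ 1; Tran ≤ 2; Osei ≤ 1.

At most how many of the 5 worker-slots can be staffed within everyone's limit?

Total capacity across all pharmacists is 1+1+2+1 = 5, and 5 slots are needed, so at most 5 can be filled.
An assignment achieving 5: Slot 1→Farahani, Slot 2→Nakamura, Slot 3→Tran, Slot 4→Osei, Slot 5→Tran.
Loads: Nakamura 1/1, Farahani 1/1, Tran 2/2, Osei 1/1.

5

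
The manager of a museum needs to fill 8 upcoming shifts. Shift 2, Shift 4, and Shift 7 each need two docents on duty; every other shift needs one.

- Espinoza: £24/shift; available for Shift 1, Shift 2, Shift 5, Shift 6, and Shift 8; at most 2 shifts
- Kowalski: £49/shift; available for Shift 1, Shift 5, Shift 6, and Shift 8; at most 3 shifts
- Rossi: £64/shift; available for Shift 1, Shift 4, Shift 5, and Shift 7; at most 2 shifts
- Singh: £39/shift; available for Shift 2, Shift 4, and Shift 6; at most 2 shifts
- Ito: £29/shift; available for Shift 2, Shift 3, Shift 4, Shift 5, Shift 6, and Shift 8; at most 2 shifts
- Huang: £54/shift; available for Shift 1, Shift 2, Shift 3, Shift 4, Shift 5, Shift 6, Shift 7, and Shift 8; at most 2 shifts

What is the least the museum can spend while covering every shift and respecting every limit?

Shift 7 can only be covered by Rossi and Huang, so that assignment is forced.
Picking the cheapest available docent for each shift independently would cost £364, but that ignores the shift limits.
An optimal schedule: Shift 1→Espinoza, Shift 2→Espinoza+Singh, Shift 3→Ito, Shift 4→Ito+Singh, Shift 5→Kowalski, Shift 6→Kowalski, Shift 7→Huang+Rossi, Shift 8→Kowalski.
Total: 24 + 24 + 39 + 29 + 29 + 39 + 49 + 49 + 54 + 64 + 49 = £449.

£449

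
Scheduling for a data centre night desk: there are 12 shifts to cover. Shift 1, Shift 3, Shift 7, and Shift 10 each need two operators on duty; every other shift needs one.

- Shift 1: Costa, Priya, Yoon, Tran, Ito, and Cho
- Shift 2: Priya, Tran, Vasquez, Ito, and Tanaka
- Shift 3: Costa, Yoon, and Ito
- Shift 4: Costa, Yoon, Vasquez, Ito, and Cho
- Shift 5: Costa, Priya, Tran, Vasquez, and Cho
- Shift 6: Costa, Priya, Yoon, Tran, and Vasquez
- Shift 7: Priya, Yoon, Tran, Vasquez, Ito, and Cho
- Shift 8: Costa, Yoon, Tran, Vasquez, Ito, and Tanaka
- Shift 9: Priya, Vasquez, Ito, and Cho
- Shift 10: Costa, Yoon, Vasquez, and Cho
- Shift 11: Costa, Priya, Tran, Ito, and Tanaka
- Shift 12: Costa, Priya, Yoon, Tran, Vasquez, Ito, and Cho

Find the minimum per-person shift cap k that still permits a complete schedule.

2

With 8 operators and 16 worker-slots to fill, someone must work at least ⌈16/8⌉ = 2 shifts, so k ≥ 2.
k = 2 works: Shift 1→Ito+Cho, Shift 2→Priya, Shift 3→Costa+Yoon, Shift 4→Costa, Shift 5→Tran, Shift 6→Yoon, Shift 7→Vasquez+Ito, Shift 8→Tanaka, Shift 9→Priya, Shift 10→Vasquez+Cho, Shift 11→Tanaka, Shift 12→Tran.
Loads: Costa 2, Priya 2, Yoon 2, Tran 2, Vasquez 2, Ito 2, Tanaka 2, Cho 2 — all ≤ 2.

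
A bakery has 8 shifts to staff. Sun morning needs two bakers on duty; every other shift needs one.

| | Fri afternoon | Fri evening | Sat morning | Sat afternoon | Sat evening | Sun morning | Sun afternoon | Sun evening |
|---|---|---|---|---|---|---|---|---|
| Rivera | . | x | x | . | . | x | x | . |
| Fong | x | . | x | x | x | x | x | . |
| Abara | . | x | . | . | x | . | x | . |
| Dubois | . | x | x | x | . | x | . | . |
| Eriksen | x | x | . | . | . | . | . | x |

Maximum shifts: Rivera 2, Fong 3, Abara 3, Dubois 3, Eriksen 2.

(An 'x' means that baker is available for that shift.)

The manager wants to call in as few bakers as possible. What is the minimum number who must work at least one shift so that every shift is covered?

9 slots to fill and no one can take more than 3, so at least ⌈9/3⌉ = 3 bakers are needed.
No set of 3 bakers can cover every shift (each such set leaves at least one shift with no one available or exceeds a cap).
Rivera, Fong, Abara, and Eriksen alone can cover everything: Fri afternoon→Fong, Fri evening→Abara, Sat morning→Rivera, Sat afternoon→Fong, Sat evening→Abara, Sun morning→Rivera+Fong, Sun afternoon→Abara, Sun evening→Eriksen.

4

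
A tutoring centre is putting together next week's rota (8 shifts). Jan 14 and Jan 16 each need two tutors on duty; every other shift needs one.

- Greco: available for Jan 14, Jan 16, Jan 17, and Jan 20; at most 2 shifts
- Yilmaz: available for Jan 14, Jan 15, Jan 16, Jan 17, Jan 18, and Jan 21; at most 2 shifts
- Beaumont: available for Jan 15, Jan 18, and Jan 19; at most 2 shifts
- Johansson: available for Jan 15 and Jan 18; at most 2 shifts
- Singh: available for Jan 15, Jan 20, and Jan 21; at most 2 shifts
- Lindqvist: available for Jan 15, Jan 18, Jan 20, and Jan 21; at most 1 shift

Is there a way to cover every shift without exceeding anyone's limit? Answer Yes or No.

No

Total capacity is 11 and 10 slots are needed, so capacity alone doesn't rule it out.
Shifts {Jan 14, Jan 16, Jan 17} need 5 worker-slots in total, but the tutors available for any of those shifts (Greco and Yilmaz) can supply at most 4 among them. So no valid schedule exists.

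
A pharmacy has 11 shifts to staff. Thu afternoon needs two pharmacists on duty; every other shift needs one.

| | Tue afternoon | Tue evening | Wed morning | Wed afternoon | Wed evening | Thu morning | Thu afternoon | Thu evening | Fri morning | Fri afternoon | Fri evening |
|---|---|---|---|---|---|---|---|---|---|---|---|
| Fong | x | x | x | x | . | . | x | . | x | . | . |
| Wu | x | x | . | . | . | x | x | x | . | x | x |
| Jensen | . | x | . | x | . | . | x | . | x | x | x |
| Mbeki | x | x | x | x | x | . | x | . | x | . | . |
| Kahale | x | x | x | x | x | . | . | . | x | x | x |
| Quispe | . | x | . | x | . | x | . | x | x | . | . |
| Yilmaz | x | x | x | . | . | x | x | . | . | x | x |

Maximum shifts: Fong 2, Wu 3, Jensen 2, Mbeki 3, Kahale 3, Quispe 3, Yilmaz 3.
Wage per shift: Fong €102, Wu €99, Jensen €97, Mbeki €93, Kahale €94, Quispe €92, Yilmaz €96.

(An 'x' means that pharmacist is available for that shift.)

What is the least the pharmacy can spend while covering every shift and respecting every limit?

Picking the cheapest available pharmacist for each shift independently would cost €1116, but that ignores the shift limits.
An optimal schedule: Tue afternoon→Yilmaz, Tue evening→Yilmaz, Wed morning→Mbeki, Wed afternoon→Quispe, Wed evening→Mbeki, Thu morning→Quispe, Thu afternoon→Mbeki+Yilmaz, Thu evening→Quispe, Fri morning→Kahale, Fri afternoon→Kahale, Fri evening→Kahale.
Total: 96 + 96 + 93 + 92 + 93 + 92 + 93 + 96 + 92 + 94 + 94 + 94 = €1125.

€1125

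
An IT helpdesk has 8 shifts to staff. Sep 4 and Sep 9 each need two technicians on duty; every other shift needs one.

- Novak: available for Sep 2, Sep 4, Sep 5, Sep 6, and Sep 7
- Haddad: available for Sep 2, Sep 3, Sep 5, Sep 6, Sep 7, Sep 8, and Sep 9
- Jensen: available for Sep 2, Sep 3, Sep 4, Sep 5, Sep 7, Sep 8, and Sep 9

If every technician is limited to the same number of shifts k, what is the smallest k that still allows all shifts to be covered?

4

With 3 technicians and 10 worker-slots to fill, someone must work at least ⌈10/3⌉ = 4 shifts, so k ≥ 4.
k = 4 works: Sep 2→Novak, Sep 3→Haddad, Sep 4→Novak+Jensen, Sep 5→Novak, Sep 6→Novak, Sep 7→Haddad, Sep 8→Haddad, Sep 9→Haddad+Jensen.
Loads: Novak 4, Haddad 4, Jensen 2 — all ≤ 4.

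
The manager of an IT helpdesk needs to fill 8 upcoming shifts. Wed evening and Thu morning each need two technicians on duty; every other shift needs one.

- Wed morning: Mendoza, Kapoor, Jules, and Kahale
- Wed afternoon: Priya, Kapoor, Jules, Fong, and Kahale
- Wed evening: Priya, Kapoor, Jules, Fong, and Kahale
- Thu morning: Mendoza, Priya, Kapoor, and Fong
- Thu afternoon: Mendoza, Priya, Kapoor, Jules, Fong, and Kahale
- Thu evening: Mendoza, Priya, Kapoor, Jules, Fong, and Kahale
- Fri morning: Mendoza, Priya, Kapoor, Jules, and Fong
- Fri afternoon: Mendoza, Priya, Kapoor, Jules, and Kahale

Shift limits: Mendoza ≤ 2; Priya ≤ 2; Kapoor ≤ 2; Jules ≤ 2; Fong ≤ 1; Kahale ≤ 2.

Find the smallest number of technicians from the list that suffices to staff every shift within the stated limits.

10 slots to fill and no one can take more than 2, so at least ⌈10/2⌉ = 5 technicians are needed.
Mendoza, Priya, Kapoor, Jules, and Kahale alone can cover everything: Wed morning→Mendoza, Wed afternoon→Priya, Wed evening→Jules+Kahale, Thu morning→Mendoza+Priya, Thu afternoon→Kapoor, Thu evening→Jules, Fri morning→Kapoor, Fri afternoon→Kahale.

5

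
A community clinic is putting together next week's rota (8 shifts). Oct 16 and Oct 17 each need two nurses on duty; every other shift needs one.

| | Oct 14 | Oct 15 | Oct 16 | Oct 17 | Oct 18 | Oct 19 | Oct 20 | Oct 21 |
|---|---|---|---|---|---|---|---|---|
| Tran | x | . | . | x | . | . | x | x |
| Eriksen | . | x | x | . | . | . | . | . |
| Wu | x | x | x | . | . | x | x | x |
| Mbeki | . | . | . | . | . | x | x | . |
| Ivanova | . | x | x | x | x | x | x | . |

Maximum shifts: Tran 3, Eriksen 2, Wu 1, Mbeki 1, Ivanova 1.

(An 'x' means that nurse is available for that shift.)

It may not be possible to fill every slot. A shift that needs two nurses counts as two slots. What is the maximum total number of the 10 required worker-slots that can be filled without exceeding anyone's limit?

Total capacity across all nurses is 3+2+1+1+1 = 8, and 10 slots are needed, so at most 8 can be filled.
An assignment achieving 8: Oct 14→Tran, Oct 15→Eriksen, Oct 16→Eriksen+Wu, Oct 17→Tran, Oct 18→Ivanova, Oct 19→Mbeki, Oct 21→Tran.
Loads: Tran 3/3, Eriksen 2/2, Wu 1/1, Mbeki 1/1, Ivanova 1/1.

8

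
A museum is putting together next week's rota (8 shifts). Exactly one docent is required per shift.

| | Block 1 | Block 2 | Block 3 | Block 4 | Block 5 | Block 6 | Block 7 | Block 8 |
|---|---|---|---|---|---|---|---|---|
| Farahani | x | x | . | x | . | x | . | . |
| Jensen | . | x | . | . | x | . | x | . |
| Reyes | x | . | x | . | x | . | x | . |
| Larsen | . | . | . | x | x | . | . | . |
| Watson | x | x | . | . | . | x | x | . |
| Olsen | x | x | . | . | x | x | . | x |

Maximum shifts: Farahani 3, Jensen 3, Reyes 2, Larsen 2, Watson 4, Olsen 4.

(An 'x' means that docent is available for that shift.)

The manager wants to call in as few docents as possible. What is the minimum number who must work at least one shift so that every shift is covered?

8 slots to fill and no one can take more than 4, so at least ⌈8/4⌉ = 2 docents are needed.
Shifts {Block 3, Block 4, Block 8} need 3 slots, but among the docents available for them (Farahani, Reyes, Larsen, and Olsen) any 2 together supply at most 2. So 2 docents are not enough.
Farahani, Reyes, and Olsen alone can cover everything: Block 1→Olsen, Block 2→Farahani, Block 3→Reyes, Block 4→Farahani, Block 5→Olsen, Block 6→Farahani, Block 7→Reyes, Block 8→Olsen.

3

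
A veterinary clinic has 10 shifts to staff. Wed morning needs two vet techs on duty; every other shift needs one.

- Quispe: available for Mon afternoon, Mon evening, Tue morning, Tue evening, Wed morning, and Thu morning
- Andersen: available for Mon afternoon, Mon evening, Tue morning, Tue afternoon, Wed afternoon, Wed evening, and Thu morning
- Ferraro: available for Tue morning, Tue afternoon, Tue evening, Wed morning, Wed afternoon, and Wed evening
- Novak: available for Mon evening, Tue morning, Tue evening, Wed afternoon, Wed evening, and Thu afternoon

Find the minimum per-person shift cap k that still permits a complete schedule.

3

With 4 vet techs and 11 worker-slots to fill, someone must work at least ⌈11/4⌉ = 3 shifts, so k ≥ 3.
k = 3 works: Mon afternoon→Quispe, Mon evening→Andersen, Tue morning→Novak, Tue afternoon→Andersen, Tue evening→Ferraro, Wed morning→Quispe+Ferraro, Wed afternoon→Andersen, Wed evening→Ferraro, Thu morning→Quispe, Thu afternoon→Novak.
Loads: Quispe 3, Andersen 3, Ferraro 3, Novak 2 — all ≤ 3.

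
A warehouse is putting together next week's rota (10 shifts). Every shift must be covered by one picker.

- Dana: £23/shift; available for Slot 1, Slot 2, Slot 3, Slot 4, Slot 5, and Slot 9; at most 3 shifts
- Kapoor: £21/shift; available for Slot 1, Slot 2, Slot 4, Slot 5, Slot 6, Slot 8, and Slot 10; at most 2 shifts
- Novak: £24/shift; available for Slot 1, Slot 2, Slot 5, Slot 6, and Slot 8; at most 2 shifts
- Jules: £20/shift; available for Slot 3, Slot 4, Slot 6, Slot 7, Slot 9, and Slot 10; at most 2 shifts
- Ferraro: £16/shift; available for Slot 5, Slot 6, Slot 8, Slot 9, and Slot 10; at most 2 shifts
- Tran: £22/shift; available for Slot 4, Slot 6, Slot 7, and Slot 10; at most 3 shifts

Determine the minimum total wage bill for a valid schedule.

Picking the cheapest available picker for each shift independently would cost £182, but that ignores the shift limits.
An optimal schedule: Slot 1→Kapoor, Slot 2→Kapoor, Slot 3→Jules, Slot 4→Tran, Slot 5→Dana, Slot 6→Tran, Slot 7→Jules, Slot 8→Ferraro, Slot 9→Ferraro, Slot 10→Tran.
Total: 21 + 21 + 20 + 22 + 23 + 22 + 20 + 16 + 16 + 22 = £203.

£203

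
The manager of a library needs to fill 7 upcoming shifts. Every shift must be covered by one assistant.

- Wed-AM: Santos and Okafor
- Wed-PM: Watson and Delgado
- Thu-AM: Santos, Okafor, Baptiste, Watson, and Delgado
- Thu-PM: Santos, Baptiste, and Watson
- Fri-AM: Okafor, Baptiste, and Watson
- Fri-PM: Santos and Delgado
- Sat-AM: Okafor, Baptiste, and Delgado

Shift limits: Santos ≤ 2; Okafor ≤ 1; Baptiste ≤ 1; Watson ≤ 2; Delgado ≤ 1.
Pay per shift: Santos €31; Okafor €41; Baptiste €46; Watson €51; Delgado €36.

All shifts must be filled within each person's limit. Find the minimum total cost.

Picking the cheapest available assistant for each shift independently would cost €237, but that ignores the shift limits.
An optimal schedule: Wed-AM→Santos, Wed-PM→Watson, Thu-AM→Watson, Thu-PM→Baptiste, Fri-AM→Okafor, Fri-PM→Santos, Sat-AM→Delgado.
Total: 31 + 51 + 51 + 46 + 41 + 31 + 36 = €287.

€287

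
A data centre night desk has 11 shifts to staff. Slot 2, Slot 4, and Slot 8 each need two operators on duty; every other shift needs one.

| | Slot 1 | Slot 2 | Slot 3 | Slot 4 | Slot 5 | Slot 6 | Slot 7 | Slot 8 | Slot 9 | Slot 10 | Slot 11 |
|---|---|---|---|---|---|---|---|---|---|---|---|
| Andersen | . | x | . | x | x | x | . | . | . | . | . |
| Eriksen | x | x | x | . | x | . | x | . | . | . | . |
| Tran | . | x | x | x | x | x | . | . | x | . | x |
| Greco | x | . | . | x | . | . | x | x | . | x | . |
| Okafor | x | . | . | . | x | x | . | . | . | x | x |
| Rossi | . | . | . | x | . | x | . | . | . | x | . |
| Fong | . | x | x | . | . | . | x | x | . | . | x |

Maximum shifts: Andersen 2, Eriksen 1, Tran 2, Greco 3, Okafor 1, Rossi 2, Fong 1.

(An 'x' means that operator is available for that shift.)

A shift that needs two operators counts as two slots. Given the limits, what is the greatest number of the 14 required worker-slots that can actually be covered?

12

Total capacity across all operators is 2+1+2+3+1+2+1 = 12, and 14 slots are needed, so at most 12 can be filled.
An assignment achieving 12: Slot 1→Eriksen, Slot 2→Andersen, Slot 3→Tran, Slot 4→Andersen+Rossi, Slot 6→Rossi, Slot 7→Greco, Slot 8→Greco+Fong, Slot 9→Tran, Slot 10→Greco, Slot 11→Okafor.
Loads: Andersen 2/2, Eriksen 1/1, Tran 2/2, Greco 3/3, Okafor 1/1, Rossi 2/2, Fong 1/1.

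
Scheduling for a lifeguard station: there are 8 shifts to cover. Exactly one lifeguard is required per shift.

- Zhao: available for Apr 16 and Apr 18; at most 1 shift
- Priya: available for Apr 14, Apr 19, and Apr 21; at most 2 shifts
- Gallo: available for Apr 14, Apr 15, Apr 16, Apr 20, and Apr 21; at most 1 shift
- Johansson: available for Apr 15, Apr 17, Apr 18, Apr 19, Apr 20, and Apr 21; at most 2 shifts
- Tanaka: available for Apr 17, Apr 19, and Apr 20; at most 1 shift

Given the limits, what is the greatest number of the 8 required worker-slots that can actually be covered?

Total capacity across all lifeguards is 1+2+1+2+1 = 7, and 8 slots are needed, so at most 7 can be filled.
An assignment achieving 7: Apr 14→Priya, Apr 15→Gallo, Apr 16→Zhao, Apr 17→Johansson, Apr 18→Johansson, Apr 19→Priya, Apr 20→Tanaka.
Loads: Zhao 1/1, Priya 2/2, Gallo 1/1, Johansson 2/2, Tanaka 1/1.

7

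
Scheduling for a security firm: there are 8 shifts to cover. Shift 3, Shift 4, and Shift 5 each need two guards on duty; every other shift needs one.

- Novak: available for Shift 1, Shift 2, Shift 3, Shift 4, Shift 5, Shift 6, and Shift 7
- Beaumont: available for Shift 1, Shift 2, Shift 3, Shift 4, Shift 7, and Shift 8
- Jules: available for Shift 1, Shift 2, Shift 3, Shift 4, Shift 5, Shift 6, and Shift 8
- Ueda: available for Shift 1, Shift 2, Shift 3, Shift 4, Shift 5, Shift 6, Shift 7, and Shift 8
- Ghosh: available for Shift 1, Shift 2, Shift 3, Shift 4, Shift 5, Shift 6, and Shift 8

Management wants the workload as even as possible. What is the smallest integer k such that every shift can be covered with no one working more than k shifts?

With 5 guards and 11 worker-slots to fill, someone must work at least ⌈11/5⌉ = 3 shifts, so k ≥ 3.
k = 3 works: Shift 1→Novak, Shift 2→Beaumont, Shift 3→Beaumont+Jules, Shift 4→Jules+Ueda, Shift 5→Jules+Ueda, Shift 6→Novak, Shift 7→Novak, Shift 8→Beaumont.
Loads: Novak 3, Beaumont 3, Jules 3, Ueda 2, Ghosh 0 — all ≤ 3.

3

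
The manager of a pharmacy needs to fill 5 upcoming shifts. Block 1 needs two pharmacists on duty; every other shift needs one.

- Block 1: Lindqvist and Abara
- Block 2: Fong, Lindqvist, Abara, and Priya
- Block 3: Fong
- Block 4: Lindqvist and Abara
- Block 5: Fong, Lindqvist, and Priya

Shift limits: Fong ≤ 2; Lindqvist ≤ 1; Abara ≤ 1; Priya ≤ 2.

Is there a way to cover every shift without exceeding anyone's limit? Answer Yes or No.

No

Total capacity is 6 and 6 slots are needed, so capacity alone doesn't rule it out.
Shifts {Block 1, Block 4} need 3 worker-slots in total, but the pharmacists available for any of those shifts (Lindqvist and Abara) can supply at most 2 among them. So no valid schedule exists.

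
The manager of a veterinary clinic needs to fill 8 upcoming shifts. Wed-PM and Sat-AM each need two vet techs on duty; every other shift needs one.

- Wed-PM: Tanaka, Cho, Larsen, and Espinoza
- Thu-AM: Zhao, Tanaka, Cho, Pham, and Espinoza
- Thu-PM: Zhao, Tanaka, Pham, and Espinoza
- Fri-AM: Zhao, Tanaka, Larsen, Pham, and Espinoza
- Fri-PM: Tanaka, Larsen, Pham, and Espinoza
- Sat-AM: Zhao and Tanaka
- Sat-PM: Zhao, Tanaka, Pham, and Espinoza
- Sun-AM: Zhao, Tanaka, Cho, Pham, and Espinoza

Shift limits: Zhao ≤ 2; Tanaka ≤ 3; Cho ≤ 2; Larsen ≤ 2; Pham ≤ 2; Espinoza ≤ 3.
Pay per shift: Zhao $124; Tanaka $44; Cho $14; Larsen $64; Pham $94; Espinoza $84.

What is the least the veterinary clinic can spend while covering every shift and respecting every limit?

Sat-AM can only be covered by Zhao and Tanaka, so that assignment is forced.
Picking the cheapest available vet tech for each shift independently would cost $430, but that ignores the shift limits.
An optimal schedule: Wed-PM→Larsen+Espinoza, Thu-AM→Cho, Thu-PM→Tanaka, Fri-AM→Larsen, Fri-PM→Tanaka, Sat-AM→Tanaka+Zhao, Sat-PM→Espinoza, Sun-AM→Cho.
Total: 64 + 84 + 14 + 44 + 64 + 44 + 44 + 124 + 84 + 14 = $580.

$580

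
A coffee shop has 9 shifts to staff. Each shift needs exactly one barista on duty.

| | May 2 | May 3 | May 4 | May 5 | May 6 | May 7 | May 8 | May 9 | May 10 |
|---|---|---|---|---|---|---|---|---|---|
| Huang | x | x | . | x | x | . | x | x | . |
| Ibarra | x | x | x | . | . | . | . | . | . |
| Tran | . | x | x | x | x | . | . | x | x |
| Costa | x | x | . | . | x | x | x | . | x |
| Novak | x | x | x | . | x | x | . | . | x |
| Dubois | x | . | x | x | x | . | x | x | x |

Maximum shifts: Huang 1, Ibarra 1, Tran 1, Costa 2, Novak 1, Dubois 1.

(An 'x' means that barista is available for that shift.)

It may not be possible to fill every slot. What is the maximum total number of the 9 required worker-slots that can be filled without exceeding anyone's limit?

Total capacity across all baristas is 1+1+1+2+1+1 = 7, and 9 slots are needed, so at most 7 can be filled.
An assignment achieving 7: May 2→Dubois, May 4→Ibarra, May 5→Huang, May 7→Costa, May 8→Costa, May 9→Tran, May 10→Novak.
Loads: Huang 1/1, Ibarra 1/1, Tran 1/1, Costa 2/2, Novak 1/1, Dubois 1/1.

7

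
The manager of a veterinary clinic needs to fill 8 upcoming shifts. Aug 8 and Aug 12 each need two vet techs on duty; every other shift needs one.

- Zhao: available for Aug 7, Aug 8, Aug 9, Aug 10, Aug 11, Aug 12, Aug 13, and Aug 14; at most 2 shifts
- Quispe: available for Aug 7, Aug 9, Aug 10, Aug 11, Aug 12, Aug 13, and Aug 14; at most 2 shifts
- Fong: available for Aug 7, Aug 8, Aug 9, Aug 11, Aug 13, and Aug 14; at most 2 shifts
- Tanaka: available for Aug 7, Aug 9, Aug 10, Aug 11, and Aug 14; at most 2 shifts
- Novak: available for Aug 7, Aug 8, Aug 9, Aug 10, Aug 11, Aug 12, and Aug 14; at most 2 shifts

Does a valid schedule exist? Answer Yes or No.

Yes

One valid schedule: Aug 7→Fong, Aug 8→Zhao+Fong, Aug 9→Tanaka, Aug 10→Tanaka, Aug 11→Novak, Aug 12→Zhao+Quispe, Aug 13→Quispe, Aug 14→Novak.
Loads: Zhao 2/2, Quispe 2/2, Fong 2/2, Tanaka 2/2, Novak 2/2 — all within limits.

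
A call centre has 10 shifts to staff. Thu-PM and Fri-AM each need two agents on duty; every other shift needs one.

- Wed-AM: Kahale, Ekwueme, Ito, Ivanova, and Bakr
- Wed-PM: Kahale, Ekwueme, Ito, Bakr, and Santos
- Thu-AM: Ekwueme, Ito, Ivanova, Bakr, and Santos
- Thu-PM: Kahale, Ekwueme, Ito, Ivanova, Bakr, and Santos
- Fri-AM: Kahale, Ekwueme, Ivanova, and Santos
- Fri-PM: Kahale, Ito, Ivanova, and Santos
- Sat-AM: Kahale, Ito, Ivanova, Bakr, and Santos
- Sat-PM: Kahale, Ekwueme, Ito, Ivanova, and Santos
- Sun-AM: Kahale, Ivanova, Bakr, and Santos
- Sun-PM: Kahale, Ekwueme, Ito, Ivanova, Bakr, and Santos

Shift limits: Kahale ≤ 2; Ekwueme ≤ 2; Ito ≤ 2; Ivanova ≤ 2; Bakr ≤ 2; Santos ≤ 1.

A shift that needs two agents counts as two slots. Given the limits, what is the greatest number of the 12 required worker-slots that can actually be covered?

11

Total capacity across all agents is 2+2+2+2+2+1 = 11, and 12 slots are needed, so at most 11 can be filled.
An assignment achieving 11: Wed-AM→Ekwueme, Wed-PM→Ito, Thu-AM→Ito, Thu-PM→Bakr, Fri-AM→Kahale+Ekwueme, Fri-PM→Kahale, Sat-AM→Ivanova, Sat-PM→Santos, Sun-AM→Ivanova, Sun-PM→Bakr.
Loads: Kahale 2/2, Ekwueme 2/2, Ito 2/2, Ivanova 2/2, Bakr 2/2, Santos 1/1.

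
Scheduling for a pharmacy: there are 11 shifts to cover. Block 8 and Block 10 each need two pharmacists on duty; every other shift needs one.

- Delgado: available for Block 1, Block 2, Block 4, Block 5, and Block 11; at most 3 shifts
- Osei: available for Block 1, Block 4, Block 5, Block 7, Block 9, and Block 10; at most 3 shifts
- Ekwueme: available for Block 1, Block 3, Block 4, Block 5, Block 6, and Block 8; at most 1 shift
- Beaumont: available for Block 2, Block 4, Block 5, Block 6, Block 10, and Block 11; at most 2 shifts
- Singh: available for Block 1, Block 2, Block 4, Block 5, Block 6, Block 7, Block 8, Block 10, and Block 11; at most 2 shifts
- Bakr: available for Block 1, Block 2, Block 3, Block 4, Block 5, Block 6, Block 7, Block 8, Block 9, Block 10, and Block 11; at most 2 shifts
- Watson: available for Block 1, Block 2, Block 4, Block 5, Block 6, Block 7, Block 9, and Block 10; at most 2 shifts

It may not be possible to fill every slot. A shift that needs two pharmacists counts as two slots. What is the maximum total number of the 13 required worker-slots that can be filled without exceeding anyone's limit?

Total capacity across all pharmacists is 3+3+1+2+2+2+2 = 15, and 13 slots are needed, so at most 13 can be filled.
An assignment achieving 13: Block 1→Delgado, Block 2→Delgado, Block 3→Ekwueme, Block 4→Singh, Block 5→Bakr, Block 6→Beaumont, Block 7→Osei, Block 8→Singh+Bakr, Block 9→Osei, Block 10→Osei+Beaumont, Block 11→Delgado.
Loads: Delgado 3/3, Osei 3/3, Ekwueme 1/1, Beaumont 2/2, Singh 2/2, Bakr 2/2, Watson 0/2.

13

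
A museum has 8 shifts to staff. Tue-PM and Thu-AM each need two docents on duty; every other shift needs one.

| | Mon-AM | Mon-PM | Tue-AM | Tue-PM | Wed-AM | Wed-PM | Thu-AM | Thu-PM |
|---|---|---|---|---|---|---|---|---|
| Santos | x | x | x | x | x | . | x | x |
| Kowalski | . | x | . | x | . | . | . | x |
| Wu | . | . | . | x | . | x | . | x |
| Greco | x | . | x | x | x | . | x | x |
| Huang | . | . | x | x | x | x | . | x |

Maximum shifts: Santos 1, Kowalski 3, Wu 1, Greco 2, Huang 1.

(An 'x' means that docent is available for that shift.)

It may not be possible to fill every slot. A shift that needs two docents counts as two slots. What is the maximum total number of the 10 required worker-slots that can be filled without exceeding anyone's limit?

8

Total capacity across all docents is 1+3+1+2+1 = 8, and 10 slots are needed, so at most 8 can be filled.
An assignment achieving 8: Mon-AM→Santos, Mon-PM→Kowalski, Tue-AM→Greco, Tue-PM→Kowalski, Wed-AM→Huang, Wed-PM→Wu, Thu-AM→Greco, Thu-PM→Kowalski.
Loads: Santos 1/1, Kowalski 3/3, Wu 1/1, Greco 2/2, Huang 1/1.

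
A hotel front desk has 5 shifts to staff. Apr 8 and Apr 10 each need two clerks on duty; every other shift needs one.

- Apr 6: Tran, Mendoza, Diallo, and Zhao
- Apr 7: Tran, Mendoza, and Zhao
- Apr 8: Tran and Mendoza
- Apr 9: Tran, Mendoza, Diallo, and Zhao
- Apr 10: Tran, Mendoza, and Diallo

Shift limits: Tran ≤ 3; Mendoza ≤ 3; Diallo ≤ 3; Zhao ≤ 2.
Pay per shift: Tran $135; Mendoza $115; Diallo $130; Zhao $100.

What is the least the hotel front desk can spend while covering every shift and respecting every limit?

$810

Apr 8 can only be covered by Tran and Mendoza, so that assignment is forced.
Picking the cheapest available clerk for each shift independently would cost $795, but that ignores the shift limits.
An optimal schedule: Apr 6→Zhao, Apr 7→Zhao, Apr 8→Mendoza+Tran, Apr 9→Mendoza, Apr 10→Mendoza+Diallo.
Total: 100 + 100 + 115 + 135 + 115 + 115 + 130 = $810.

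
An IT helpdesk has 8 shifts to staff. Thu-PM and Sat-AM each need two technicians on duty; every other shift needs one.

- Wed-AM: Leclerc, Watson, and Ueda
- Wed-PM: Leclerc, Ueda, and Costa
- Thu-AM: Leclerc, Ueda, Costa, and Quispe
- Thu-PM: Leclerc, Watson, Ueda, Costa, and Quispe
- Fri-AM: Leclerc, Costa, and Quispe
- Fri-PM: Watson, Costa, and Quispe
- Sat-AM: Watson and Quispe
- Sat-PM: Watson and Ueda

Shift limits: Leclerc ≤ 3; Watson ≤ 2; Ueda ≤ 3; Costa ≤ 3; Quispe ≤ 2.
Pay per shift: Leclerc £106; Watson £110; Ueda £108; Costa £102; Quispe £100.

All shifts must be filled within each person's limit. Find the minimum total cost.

Sat-AM can only be covered by Watson and Quispe, so that assignment is forced.
Picking the cheapest available technician for each shift independently would cost £1028, but that ignores the shift limits.
An optimal schedule: Wed-AM→Leclerc, Wed-PM→Costa, Thu-AM→Leclerc, Thu-PM→Costa+Leclerc, Fri-AM→Quispe, Fri-PM→Costa, Sat-AM→Quispe+Watson, Sat-PM→Ueda.
Total: 106 + 102 + 106 + 102 + 106 + 100 + 102 + 100 + 110 + 108 = £1042.

£1042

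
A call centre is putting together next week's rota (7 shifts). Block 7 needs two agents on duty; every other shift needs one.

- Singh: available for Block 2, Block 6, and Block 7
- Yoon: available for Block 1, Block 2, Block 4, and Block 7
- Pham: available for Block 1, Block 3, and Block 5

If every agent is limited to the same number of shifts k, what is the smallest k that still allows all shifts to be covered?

3

With 3 agents and 8 worker-slots to fill, someone must work at least ⌈8/3⌉ = 3 shifts, so k ≥ 3.
k = 3 works: Block 1→Yoon, Block 2→Singh, Block 3→Pham, Block 4→Yoon, Block 5→Pham, Block 6→Singh, Block 7→Singh+Yoon.
Loads: Singh 3, Yoon 3, Pham 2 — all ≤ 3.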